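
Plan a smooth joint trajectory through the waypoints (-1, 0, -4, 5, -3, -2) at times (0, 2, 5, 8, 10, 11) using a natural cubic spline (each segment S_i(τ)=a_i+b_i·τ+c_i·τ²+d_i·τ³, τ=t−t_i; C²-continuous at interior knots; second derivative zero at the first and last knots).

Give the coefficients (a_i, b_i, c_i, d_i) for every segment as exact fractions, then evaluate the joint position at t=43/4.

Δ: Δ0=1/2, Δ1=-4/3, Δ2=3, Δ3=-4, Δ4=1
row 1: diag=10, rhs=-11; c'=3/10, d'=-11/10
row 2: denom=12−3·3/10=111/10; d'=(26−3·-11/10)/(111/10)=293/111
row 3: denom=10−3·10/37=340/37; d'=(-42−3·293/111)/(340/37)=-1847/340
row 4: denom=6−2·37/170=473/85; d'=(30−2·-1847/340)/(473/85)=6947/946
back: M4=6947/946
back: M3=-1847/340−37/170·6947/946=-6651/946
back: M2=293/111−10/37·-6651/946=6442/1419
back: M1=-11/10−3/10·6442/1419=-2329/946
M: M0=0, M1=-2329/946, M2=6442/1419, M3=-6651/946, M4=6947/946, M5=0
seg 0: a=-1, c=M0/2=0, d=(M1−M0)/(6·2)=-2329/11352, b=Δ0−h0·(2M0+M1)/6=1874/1419
seg 1: a=0, c=M1/2=-2329/1892, d=(M2−M1)/(6·3)=19871/51084, b=Δ1−h1·(2M1+M2)/6=-3239/2838
seg 2: a=-4, c=M2/2=3221/1419, d=(M3−M2)/(6·3)=-32837/51084, b=Δ2−h2·(2M2+M3)/6=11213/5676
seg 3: a=5, c=M3/2=-6651/1892, d=(M4−M3)/(6·2)=6799/5676, b=Δ3−h3·(2M3+M4)/6=-4997/2838
seg 4: a=-3, c=M4/2=6947/1892, d=(M5−M4)/(6·1)=-6947/5676, b=Δ4−h4·(2M4+M5)/6=-4109/2838
t_q=43/4 → seg 4, τ=3/4; S=-3+-4109/2838·τ+6947/1892·τ²+-6947/5676·τ³=-307183/121088

  seg 0: a=-1 b=1874/1419 c=0 d=-2329/11352
  seg 1: a=0 b=-3239/2838 c=-2329/1892 d=19871/51084
  seg 2: a=-4 b=11213/5676 c=3221/1419 d=-32837/51084
  seg 3: a=5 b=-4997/2838 c=-6651/1892 d=6799/5676
  seg 4: a=-3 b=-4109/2838 c=6947/1892 d=-6947/5676
S(43/4) = -307183/121088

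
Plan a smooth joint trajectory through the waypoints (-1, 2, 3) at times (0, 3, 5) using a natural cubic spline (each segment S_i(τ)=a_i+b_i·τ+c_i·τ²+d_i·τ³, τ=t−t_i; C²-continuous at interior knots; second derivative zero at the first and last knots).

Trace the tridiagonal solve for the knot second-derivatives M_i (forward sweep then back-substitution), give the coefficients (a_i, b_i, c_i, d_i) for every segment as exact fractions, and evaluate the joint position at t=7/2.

Δ: Δ0=1, Δ1=1/2
row 1: diag=10, rhs=-3; c'=1/5, d'=-3/10
back: M1=-3/10
M: M0=0, M1=-3/10, M2=0
seg 0: a=-1, c=M0/2=0, d=(M1−M0)/(6·3)=-1/60, b=Δ0−h0·(2M0+M1)/6=23/20
seg 1: a=2, c=M1/2=-3/20, d=(M2−M1)/(6·2)=1/40, b=Δ1−h1·(2M1+M2)/6=7/10
t_q=7/2 → seg 1, τ=1/2; S=2+7/10·τ+-3/20·τ²+1/40·τ³=741/320

  seg 0: a=-1 b=23/20 c=0 d=-1/60
  seg 1: a=2 b=7/10 c=-3/20 d=1/40
S(7/2) = 741/320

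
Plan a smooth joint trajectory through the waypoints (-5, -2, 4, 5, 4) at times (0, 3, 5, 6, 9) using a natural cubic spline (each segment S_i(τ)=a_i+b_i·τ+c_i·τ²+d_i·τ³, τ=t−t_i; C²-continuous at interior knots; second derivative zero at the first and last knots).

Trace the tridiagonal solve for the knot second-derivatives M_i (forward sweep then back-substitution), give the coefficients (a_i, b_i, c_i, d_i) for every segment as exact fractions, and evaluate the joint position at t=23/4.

  seg 0: a=-5 b=34/219 c=0 d=185/1971
  seg 1: a=-2 b=589/219 c=185/219 d=-151/438
  seg 2: a=4 b=141/73 c=-268/219 d=64/219
  seg 3: a=5 b=79/219 c=-76/219 d=76/1971
S(23/4) = 713/146

Δ: Δ0=1, Δ1=3, Δ2=1, Δ3=-1/3
row 1: diag=10, rhs=12; c'=1/5, d'=6/5
row 2: denom=6−2·1/5=28/5; d'=(-12−2·6/5)/(28/5)=-18/7
row 3: denom=8−1·5/28=219/28; d'=(-8−1·-18/7)/(219/28)=-152/219
back: M3=-152/219
back: M2=-18/7−5/28·-152/219=-536/219
back: M1=6/5−1/5·-536/219=370/219
M: M0=0, M1=370/219, M2=-536/219, M3=-152/219, M4=0
seg 0: a=-5, c=M0/2=0, d=(M1−M0)/(6·3)=185/1971, b=Δ0−h0·(2M0+M1)/6=34/219
seg 1: a=-2, c=M1/2=185/219, d=(M2−M1)/(6·2)=-151/438, b=Δ1−h1·(2M1+M2)/6=589/219
seg 2: a=4, c=M2/2=-268/219, d=(M3−M2)/(6·1)=64/219, b=Δ2−h2·(2M2+M3)/6=141/73
seg 3: a=5, c=M3/2=-76/219, d=(M4−M3)/(6·3)=76/1971, b=Δ3−h3·(2M3+M4)/6=79/219
t_q=23/4 → seg 2, τ=3/4; S=4+141/73·τ+-268/219·τ²+64/219·τ³=713/146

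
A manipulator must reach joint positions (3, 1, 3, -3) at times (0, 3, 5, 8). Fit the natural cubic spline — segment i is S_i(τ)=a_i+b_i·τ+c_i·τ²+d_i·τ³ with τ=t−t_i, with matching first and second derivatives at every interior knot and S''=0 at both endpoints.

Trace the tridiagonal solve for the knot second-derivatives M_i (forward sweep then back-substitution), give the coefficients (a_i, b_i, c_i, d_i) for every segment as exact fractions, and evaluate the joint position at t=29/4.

  seg 0: a=3 b=-11/8 c=0 d=17/216
  seg 1: a=1 b=3/4 c=17/24 d=-7/24
  seg 2: a=3 b=1/12 c=-25/24 d=25/216
S(29/4) = -393/512

Δ: Δ0=-2/3, Δ1=1, Δ2=-2
row 1: diag=10, rhs=10; c'=1/5, d'=1
row 2: denom=10−2·1/5=48/5; d'=(-18−2·1)/(48/5)=-25/12
back: M2=-25/12
back: M1=1−1/5·-25/12=17/12
M: M0=0, M1=17/12, M2=-25/12, M3=0
seg 0: a=3, c=M0/2=0, d=(M1−M0)/(6·3)=17/216, b=Δ0−h0·(2M0+M1)/6=-11/8
seg 1: a=1, c=M1/2=17/24, d=(M2−M1)/(6·2)=-7/24, b=Δ1−h1·(2M1+M2)/6=3/4
seg 2: a=3, c=M2/2=-25/24, d=(M3−M2)/(6·3)=25/216, b=Δ2−h2·(2M2+M3)/6=1/12
t_q=29/4 → seg 2, τ=9/4; S=3+1/12·τ+-25/24·τ²+25/216·τ³=-393/512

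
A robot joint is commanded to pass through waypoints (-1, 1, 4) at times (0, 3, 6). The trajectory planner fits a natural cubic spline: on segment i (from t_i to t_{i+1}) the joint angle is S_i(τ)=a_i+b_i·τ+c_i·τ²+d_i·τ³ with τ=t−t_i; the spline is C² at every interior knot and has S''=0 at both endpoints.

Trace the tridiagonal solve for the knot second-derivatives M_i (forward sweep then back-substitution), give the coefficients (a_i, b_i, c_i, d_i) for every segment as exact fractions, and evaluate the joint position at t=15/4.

Δ: Δ0=2/3, Δ1=1
row 1: diag=12, rhs=2; c'=1/4, d'=1/6
back: M1=1/6
M: M0=0, M1=1/6, M2=0
seg 0: a=-1, c=M0/2=0, d=(M1−M0)/(6·3)=1/108, b=Δ0−h0·(2M0+M1)/6=7/12
seg 1: a=1, c=M1/2=1/12, d=(M2−M1)/(6·3)=-1/108, b=Δ1−h1·(2M1+M2)/6=5/6
t_q=15/4 → seg 1, τ=3/4; S=1+5/6·τ+1/12·τ²+-1/108·τ³=427/256

  seg 0: a=-1 b=7/12 c=0 d=1/108
  seg 1: a=1 b=5/6 c=1/12 d=-1/108
S(15/4) = 427/256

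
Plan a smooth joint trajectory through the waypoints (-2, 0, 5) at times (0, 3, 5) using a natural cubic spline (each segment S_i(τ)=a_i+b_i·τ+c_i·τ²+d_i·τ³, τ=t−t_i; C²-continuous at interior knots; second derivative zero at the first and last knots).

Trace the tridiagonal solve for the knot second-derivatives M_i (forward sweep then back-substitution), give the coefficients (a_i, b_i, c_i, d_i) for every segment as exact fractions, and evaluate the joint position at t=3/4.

Δ: Δ0=2/3, Δ1=5/2
row 1: diag=10, rhs=11; c'=1/5, d'=11/10
back: M1=11/10
M: M0=0, M1=11/10, M2=0
seg 0: a=-2, c=M0/2=0, d=(M1−M0)/(6·3)=11/180, b=Δ0−h0·(2M0+M1)/6=7/60
seg 1: a=0, c=M1/2=11/20, d=(M2−M1)/(6·2)=-11/120, b=Δ1−h1·(2M1+M2)/6=53/30
t_q=3/4 → seg 0, τ=3/4; S=-2+7/60·τ+0·τ²+11/180·τ³=-483/256

  seg 0: a=-2 b=7/60 c=0 d=11/180
  seg 1: a=0 b=53/30 c=11/20 d=-11/120
S(3/4) = -483/256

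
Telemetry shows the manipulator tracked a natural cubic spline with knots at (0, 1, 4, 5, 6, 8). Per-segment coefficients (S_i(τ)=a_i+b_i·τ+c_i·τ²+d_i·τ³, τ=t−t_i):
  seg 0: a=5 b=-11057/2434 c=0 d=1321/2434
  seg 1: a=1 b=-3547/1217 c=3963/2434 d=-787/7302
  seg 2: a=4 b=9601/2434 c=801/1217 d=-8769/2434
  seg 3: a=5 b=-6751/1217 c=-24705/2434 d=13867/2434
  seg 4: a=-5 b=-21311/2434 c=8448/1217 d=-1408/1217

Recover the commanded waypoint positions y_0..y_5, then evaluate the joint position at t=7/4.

y_0=5 y_1=1 y_2=4 y_3=5 y_4=-5 y_5=-4
S(7/4) = -49151/155776

y_0 = S_0(0) = a_0 = 5
y_1 = S_1(0) = a_1 = 1
y_2 = S_2(0) = a_2 = 4
y_3 = S_3(0) = a_3 = 5
y_4 = S_4(0) = a_4 = -5
y_5 = S_4(2) = -4
t_q=7/4 is in segment 1 (τ=3/4); S_1(τ)=-49151/155776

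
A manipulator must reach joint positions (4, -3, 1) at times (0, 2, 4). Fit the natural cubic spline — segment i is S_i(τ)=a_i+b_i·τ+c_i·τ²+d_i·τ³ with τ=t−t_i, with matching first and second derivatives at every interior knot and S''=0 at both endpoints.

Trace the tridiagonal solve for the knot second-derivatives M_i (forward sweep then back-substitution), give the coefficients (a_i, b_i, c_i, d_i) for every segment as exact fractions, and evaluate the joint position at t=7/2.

Δ: Δ0=-7/2, Δ1=2
row 1: diag=8, rhs=33; c'=1/4, d'=33/8
back: M1=33/8
M: M0=0, M1=33/8, M2=0
seg 0: a=4, c=M0/2=0, d=(M1−M0)/(6·2)=11/32, b=Δ0−h0·(2M0+M1)/6=-39/8
seg 1: a=-3, c=M1/2=33/16, d=(M2−M1)/(6·2)=-11/32, b=Δ1−h1·(2M1+M2)/6=-3/4
t_q=7/2 → seg 1, τ=3/2; S=-3+-3/4·τ+33/16·τ²+-11/32·τ³=-165/256

  seg 0: a=4 b=-39/8 c=0 d=11/32
  seg 1: a=-3 b=-3/4 c=33/16 d=-11/32
S(7/2) = -165/256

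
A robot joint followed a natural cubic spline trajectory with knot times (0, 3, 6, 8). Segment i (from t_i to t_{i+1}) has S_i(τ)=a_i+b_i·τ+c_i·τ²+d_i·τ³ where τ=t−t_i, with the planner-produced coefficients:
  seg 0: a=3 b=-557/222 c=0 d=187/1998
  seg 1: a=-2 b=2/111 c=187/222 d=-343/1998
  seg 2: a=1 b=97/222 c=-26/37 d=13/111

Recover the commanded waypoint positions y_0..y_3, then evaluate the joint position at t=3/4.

y_0=3 y_1=-2 y_2=1 y_3=0
S(3/4) = 5483/4736

y_0 = S_0(0) = a_0 = 3
y_1 = S_1(0) = a_1 = -2
y_2 = S_2(0) = a_2 = 1
y_3 = S_2(2) = 0
t_q=3/4 is in segment 0 (τ=3/4); S_0(τ)=5483/4736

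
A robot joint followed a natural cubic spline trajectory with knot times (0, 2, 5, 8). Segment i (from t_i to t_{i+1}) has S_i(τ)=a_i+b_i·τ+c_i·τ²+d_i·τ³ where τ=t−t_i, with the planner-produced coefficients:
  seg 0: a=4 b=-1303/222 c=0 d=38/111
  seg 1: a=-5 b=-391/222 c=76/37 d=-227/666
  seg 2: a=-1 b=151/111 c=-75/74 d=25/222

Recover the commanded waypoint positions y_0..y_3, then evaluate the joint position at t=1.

y_0=4 y_1=-5 y_2=-1 y_3=-3
S(1) = -113/74

y_0 = S_0(0) = a_0 = 4
y_1 = S_1(0) = a_1 = -5
y_2 = S_2(0) = a_2 = -1
y_3 = S_2(3) = -3
t_q=1 is in segment 0 (τ=1); S_0(τ)=-113/74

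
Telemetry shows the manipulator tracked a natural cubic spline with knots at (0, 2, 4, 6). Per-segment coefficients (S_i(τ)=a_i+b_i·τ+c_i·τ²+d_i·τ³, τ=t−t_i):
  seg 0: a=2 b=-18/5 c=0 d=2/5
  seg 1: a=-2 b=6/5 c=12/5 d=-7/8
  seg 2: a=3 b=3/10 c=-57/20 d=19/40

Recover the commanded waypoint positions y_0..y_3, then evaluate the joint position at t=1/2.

y_0=2 y_1=-2 y_2=3 y_3=-4
S(1/2) = 1/4

y_0 = S_0(0) = a_0 = 2
y_1 = S_1(0) = a_1 = -2
y_2 = S_2(0) = a_2 = 3
y_3 = S_2(2) = -4
t_q=1/2 is in segment 0 (τ=1/2); S_0(τ)=1/4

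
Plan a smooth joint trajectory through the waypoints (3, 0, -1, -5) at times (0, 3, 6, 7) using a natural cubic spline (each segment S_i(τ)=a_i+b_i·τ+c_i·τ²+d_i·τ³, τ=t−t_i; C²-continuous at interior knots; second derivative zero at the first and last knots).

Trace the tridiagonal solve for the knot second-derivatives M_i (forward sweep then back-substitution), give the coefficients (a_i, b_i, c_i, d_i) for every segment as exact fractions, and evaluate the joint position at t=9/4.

  seg 0: a=3 b=-136/87 c=0 d=49/783
  seg 1: a=0 b=11/87 c=49/87 d=-187/783
  seg 2: a=-1 b=-256/87 c=-46/29 d=46/87
S(9/4) = 363/1856

Δ: Δ0=-1, Δ1=-1/3, Δ2=-4
row 1: diag=12, rhs=4; c'=1/4, d'=1/3
row 2: denom=8−3·1/4=29/4; d'=(-22−3·1/3)/(29/4)=-92/29
back: M2=-92/29
back: M1=1/3−1/4·-92/29=98/87
M: M0=0, M1=98/87, M2=-92/29, M3=0
seg 0: a=3, c=M0/2=0, d=(M1−M0)/(6·3)=49/783, b=Δ0−h0·(2M0+M1)/6=-136/87
seg 1: a=0, c=M1/2=49/87, d=(M2−M1)/(6·3)=-187/783, b=Δ1−h1·(2M1+M2)/6=11/87
seg 2: a=-1, c=M2/2=-46/29, d=(M3−M2)/(6·1)=46/87, b=Δ2−h2·(2M2+M3)/6=-256/87
t_q=9/4 → seg 0, τ=9/4; S=3+-136/87·τ+0·τ²+49/783·τ³=363/1856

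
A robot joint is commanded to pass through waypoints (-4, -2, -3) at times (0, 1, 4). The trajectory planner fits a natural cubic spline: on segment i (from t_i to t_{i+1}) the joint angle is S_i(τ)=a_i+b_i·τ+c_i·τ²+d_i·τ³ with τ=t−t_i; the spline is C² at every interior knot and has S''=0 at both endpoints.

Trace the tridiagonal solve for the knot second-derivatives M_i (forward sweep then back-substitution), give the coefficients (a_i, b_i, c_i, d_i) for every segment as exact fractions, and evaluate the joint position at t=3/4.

Δ: Δ0=2, Δ1=-1/3
row 1: diag=8, rhs=-14; c'=3/8, d'=-7/4
back: M1=-7/4
M: M0=0, M1=-7/4, M2=0
seg 0: a=-4, c=M0/2=0, d=(M1−M0)/(6·1)=-7/24, b=Δ0−h0·(2M0+M1)/6=55/24
seg 1: a=-2, c=M1/2=-7/8, d=(M2−M1)/(6·3)=7/72, b=Δ1−h1·(2M1+M2)/6=17/12
t_q=3/4 → seg 0, τ=3/4; S=-4+55/24·τ+0·τ²+-7/24·τ³=-1231/512

  seg 0: a=-4 b=55/24 c=0 d=-7/24
  seg 1: a=-2 b=17/12 c=-7/8 d=7/72
S(3/4) = -1231/512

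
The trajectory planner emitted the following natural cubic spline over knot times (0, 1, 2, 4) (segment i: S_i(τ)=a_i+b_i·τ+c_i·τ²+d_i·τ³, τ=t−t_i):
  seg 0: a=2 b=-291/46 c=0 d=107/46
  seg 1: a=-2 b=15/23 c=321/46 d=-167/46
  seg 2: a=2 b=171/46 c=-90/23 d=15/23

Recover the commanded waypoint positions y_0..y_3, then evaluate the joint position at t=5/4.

y_0 = S_0(0) = a_0 = 2
y_1 = S_1(0) = a_1 = -2
y_2 = S_2(0) = a_2 = 2
y_3 = S_2(2) = -1
t_q=5/4 is in segment 1 (τ=1/4); S_1(τ)=-4291/2944

y_0=2 y_1=-2 y_2=2 y_3=-1
S(5/4) = -4291/2944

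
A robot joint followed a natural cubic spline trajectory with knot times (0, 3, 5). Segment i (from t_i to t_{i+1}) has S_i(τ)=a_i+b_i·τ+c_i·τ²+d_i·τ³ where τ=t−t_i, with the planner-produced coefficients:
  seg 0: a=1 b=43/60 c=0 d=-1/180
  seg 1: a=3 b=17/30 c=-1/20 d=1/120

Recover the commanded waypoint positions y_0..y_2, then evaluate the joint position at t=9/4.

y_0 = S_0(0) = a_0 = 1
y_1 = S_1(0) = a_1 = 3
y_2 = S_1(2) = 4
t_q=9/4 is in segment 0 (τ=9/4); S_0(τ)=3263/1280

y_0=1 y_1=3 y_2=4
S(9/4) = 3263/1280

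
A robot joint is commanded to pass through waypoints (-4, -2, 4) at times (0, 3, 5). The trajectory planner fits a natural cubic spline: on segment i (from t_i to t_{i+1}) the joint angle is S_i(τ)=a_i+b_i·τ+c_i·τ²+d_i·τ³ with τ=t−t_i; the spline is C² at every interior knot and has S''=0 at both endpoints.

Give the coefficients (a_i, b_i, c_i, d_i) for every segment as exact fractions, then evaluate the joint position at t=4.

Δ: Δ0=2/3, Δ1=3
row 1: diag=10, rhs=14; c'=1/5, d'=7/5
back: M1=7/5
M: M0=0, M1=7/5, M2=0
seg 0: a=-4, c=M0/2=0, d=(M1−M0)/(6·3)=7/90, b=Δ0−h0·(2M0+M1)/6=-1/30
seg 1: a=-2, c=M1/2=7/10, d=(M2−M1)/(6·2)=-7/60, b=Δ1−h1·(2M1+M2)/6=31/15
t_q=4 → seg 1, τ=1; S=-2+31/15·τ+7/10·τ²+-7/60·τ³=13/20

  seg 0: a=-4 b=-1/30 c=0 d=7/90
  seg 1: a=-2 b=31/15 c=7/10 d=-7/60
S(4) = 13/20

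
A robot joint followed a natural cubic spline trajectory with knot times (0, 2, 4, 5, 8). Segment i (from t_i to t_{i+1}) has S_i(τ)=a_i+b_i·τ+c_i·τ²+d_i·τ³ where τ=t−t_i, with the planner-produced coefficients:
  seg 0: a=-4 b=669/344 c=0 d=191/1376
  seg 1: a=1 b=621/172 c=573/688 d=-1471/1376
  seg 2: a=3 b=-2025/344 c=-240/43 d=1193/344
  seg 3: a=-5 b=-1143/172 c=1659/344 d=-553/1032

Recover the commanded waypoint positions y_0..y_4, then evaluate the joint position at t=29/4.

y_0=-4 y_1=1 y_2=3 y_3=-5 y_4=4
S(29/4) = -36127/22016

y_0 = S_0(0) = a_0 = -4
y_1 = S_1(0) = a_1 = 1
y_2 = S_2(0) = a_2 = 3
y_3 = S_3(0) = a_3 = -5
y_4 = S_3(3) = 4
t_q=29/4 is in segment 3 (τ=9/4); S_3(τ)=-36127/22016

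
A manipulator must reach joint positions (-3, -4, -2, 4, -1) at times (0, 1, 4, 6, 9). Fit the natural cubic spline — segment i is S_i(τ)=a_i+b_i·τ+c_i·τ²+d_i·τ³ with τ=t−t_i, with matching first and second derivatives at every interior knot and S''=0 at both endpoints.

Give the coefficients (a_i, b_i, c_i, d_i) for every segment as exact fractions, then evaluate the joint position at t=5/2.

  seg 0: a=-3 b=-370/339 c=0 d=31/339
  seg 1: a=-4 b=-277/339 c=31/113 d=224/3051
  seg 2: a=-2 b=953/339 c=317/339 d=-95/226
  seg 3: a=4 b=511/339 c=-538/339 d=538/3051
S(5/2) = -1971/452

Δ: Δ0=-1, Δ1=2/3, Δ2=3, Δ3=-5/3
row 1: diag=8, rhs=10; c'=3/8, d'=5/4
row 2: denom=10−3·3/8=71/8; d'=(14−3·5/4)/(71/8)=82/71
row 3: denom=10−2·16/71=678/71; d'=(-28−2·82/71)/(678/71)=-1076/339
back: M3=-1076/339
back: M2=82/71−16/71·-1076/339=634/339
back: M1=5/4−3/8·634/339=62/113
M: M0=0, M1=62/113, M2=634/339, M3=-1076/339, M4=0
seg 0: a=-3, c=M0/2=0, d=(M1−M0)/(6·1)=31/339, b=Δ0−h0·(2M0+M1)/6=-370/339
seg 1: a=-4, c=M1/2=31/113, d=(M2−M1)/(6·3)=224/3051, b=Δ1−h1·(2M1+M2)/6=-277/339
seg 2: a=-2, c=M2/2=317/339, d=(M3−M2)/(6·2)=-95/226, b=Δ2−h2·(2M2+M3)/6=953/339
seg 3: a=4, c=M3/2=-538/339, d=(M4−M3)/(6·3)=538/3051, b=Δ3−h3·(2M3+M4)/6=511/339
t_q=5/2 → seg 1, τ=3/2; S=-4+-277/339·τ+31/113·τ²+224/3051·τ³=-1971/452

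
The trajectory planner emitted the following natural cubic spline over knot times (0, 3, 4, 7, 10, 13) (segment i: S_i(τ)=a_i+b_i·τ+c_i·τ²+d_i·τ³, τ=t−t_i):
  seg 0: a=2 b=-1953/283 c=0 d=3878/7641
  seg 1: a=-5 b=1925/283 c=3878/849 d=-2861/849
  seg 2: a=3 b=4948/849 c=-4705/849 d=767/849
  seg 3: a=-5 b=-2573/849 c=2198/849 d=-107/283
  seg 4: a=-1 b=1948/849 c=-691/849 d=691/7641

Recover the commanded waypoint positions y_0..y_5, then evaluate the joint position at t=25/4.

y_0=2 y_1=-5 y_2=3 y_3=-5 y_4=-1 y_5=1
S(25/4) = -29919/18112

y_0 = S_0(0) = a_0 = 2
y_1 = S_1(0) = a_1 = -5
y_2 = S_2(0) = a_2 = 3
y_3 = S_3(0) = a_3 = -5
y_4 = S_4(0) = a_4 = -1
y_5 = S_4(3) = 1
t_q=25/4 is in segment 2 (τ=9/4); S_2(τ)=-29919/18112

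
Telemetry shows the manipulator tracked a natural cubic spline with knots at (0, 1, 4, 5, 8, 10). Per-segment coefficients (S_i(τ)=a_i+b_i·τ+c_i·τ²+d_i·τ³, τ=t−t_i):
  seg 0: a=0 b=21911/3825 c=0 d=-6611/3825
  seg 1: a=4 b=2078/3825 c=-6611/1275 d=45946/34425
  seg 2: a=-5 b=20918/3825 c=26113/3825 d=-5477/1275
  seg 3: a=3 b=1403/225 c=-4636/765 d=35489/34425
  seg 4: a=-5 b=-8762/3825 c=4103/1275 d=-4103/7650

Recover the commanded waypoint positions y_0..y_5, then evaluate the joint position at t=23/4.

y_0 = S_0(0) = a_0 = 0
y_1 = S_1(0) = a_1 = 4
y_2 = S_2(0) = a_2 = -5
y_3 = S_3(0) = a_3 = 3
y_4 = S_4(0) = a_4 = -5
y_5 = S_4(2) = -1
t_q=23/4 is in segment 3 (τ=3/4); S_3(τ)=25583/5440

y_0=0 y_1=4 y_2=-5 y_3=3 y_4=-5 y_5=-1
S(23/4) = 25583/5440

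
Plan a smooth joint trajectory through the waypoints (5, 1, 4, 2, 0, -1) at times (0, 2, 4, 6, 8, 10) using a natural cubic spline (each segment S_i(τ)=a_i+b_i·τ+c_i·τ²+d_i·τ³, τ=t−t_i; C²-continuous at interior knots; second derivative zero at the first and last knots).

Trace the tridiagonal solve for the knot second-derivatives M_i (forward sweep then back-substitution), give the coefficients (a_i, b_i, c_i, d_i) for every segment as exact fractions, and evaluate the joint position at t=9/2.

  seg 0: a=5 b=-651/209 c=0 d=233/836
  seg 1: a=1 b=48/209 c=699/418 d=-867/1672
  seg 2: a=4 b=291/418 c=-1203/836 d=13/44
  seg 3: a=2 b=-633/418 c=279/836 d=-8/209
  seg 4: a=0 b=-267/418 c=87/836 d=-29/1672
S(9/2) = 26921/6688

Δ: Δ0=-2, Δ1=3/2, Δ2=-1, Δ3=-1, Δ4=-1/2
row 1: diag=8, rhs=21; c'=1/4, d'=21/8
row 2: denom=8−2·1/4=15/2; d'=(-15−2·21/8)/(15/2)=-27/10
row 3: denom=8−2·4/15=112/15; d'=(0−2·-27/10)/(112/15)=81/112
row 4: denom=8−2·15/56=209/28; d'=(3−2·81/112)/(209/28)=87/418
back: M4=87/418
back: M3=81/112−15/56·87/418=279/418
back: M2=-27/10−4/15·279/418=-1203/418
back: M1=21/8−1/4·-1203/418=699/209
M: M0=0, M1=699/209, M2=-1203/418, M3=279/418, M4=87/418, M5=0
seg 0: a=5, c=M0/2=0, d=(M1−M0)/(6·2)=233/836, b=Δ0−h0·(2M0+M1)/6=-651/209
seg 1: a=1, c=M1/2=699/418, d=(M2−M1)/(6·2)=-867/1672, b=Δ1−h1·(2M1+M2)/6=48/209
seg 2: a=4, c=M2/2=-1203/836, d=(M3−M2)/(6·2)=13/44, b=Δ2−h2·(2M2+M3)/6=291/418
seg 3: a=2, c=M3/2=279/836, d=(M4−M3)/(6·2)=-8/209, b=Δ3−h3·(2M3+M4)/6=-633/418
seg 4: a=0, c=M4/2=87/836, d=(M5−M4)/(6·2)=-29/1672, b=Δ4−h4·(2M4+M5)/6=-267/418
t_q=9/2 → seg 2, τ=1/2; S=4+291/418·τ+-1203/836·τ²+13/44·τ³=26921/6688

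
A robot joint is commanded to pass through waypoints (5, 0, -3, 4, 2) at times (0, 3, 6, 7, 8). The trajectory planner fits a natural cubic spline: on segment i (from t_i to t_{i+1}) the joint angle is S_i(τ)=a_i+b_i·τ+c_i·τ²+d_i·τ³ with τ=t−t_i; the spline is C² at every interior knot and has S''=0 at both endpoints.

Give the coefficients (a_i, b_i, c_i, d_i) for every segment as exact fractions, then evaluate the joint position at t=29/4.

Δ: Δ0=-5/3, Δ1=-1, Δ2=7, Δ3=-2
row 1: diag=12, rhs=4; c'=1/4, d'=1/3
row 2: denom=8−3·1/4=29/4; d'=(48−3·1/3)/(29/4)=188/29
row 3: denom=4−1·4/29=112/29; d'=(-54−1·188/29)/(112/29)=-877/56
back: M3=-877/56
back: M2=188/29−4/29·-877/56=121/14
back: M1=1/3−1/4·121/14=-307/168
M: M0=0, M1=-307/168, M2=121/14, M3=-877/56, M4=0
seg 0: a=5, c=M0/2=0, d=(M1−M0)/(6·3)=-307/3024, b=Δ0−h0·(2M0+M1)/6=-253/336
seg 1: a=0, c=M1/2=-307/336, d=(M2−M1)/(6·3)=1759/3024, b=Δ1−h1·(2M1+M2)/6=-587/168
seg 2: a=-3, c=M2/2=121/28, d=(M3−M2)/(6·1)=-1361/336, b=Δ2−h2·(2M2+M3)/6=323/48
seg 3: a=4, c=M3/2=-877/112, d=(M4−M3)/(6·1)=877/336, b=Δ3−h3·(2M3+M4)/6=541/168
t_q=29/4 → seg 3, τ=1/4; S=4+541/168·τ+-877/112·τ²+877/336·τ³=4461/1024

  seg 0: a=5 b=-253/336 c=0 d=-307/3024
  seg 1: a=0 b=-587/168 c=-307/336 d=1759/3024
  seg 2: a=-3 b=323/48 c=121/28 d=-1361/336
  seg 3: a=4 b=541/168 c=-877/112 d=877/336
S(29/4) = 4461/1024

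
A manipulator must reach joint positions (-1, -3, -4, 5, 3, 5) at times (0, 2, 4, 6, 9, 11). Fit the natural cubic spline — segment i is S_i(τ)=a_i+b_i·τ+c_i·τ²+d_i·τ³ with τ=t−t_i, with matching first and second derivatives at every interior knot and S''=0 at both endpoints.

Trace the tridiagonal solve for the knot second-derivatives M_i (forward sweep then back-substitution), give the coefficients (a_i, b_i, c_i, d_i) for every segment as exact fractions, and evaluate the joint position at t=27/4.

Δ: Δ0=-1, Δ1=-1/2, Δ2=9/2, Δ3=-2/3, Δ4=1
row 1: diag=8, rhs=3; c'=1/4, d'=3/8
row 2: denom=8−2·1/4=15/2; d'=(30−2·3/8)/(15/2)=39/10
row 3: denom=10−2·4/15=142/15; d'=(-31−2·39/10)/(142/15)=-291/71
row 4: denom=10−3·45/142=1285/142; d'=(10−3·-291/71)/(1285/142)=3166/1285
back: M4=3166/1285
back: M3=-291/71−45/142·3166/1285=-1254/257
back: M2=39/10−4/15·-1254/257=13367/2570
back: M1=3/8−1/4·13367/2570=-1189/1285
M: M0=0, M1=-1189/1285, M2=13367/2570, M3=-1254/257, M4=3166/1285, M5=0
seg 0: a=-1, c=M0/2=0, d=(M1−M0)/(6·2)=-1189/15420, b=Δ0−h0·(2M0+M1)/6=-2666/3855
seg 1: a=-3, c=M1/2=-1189/2570, d=(M2−M1)/(6·2)=3149/6168, b=Δ1−h1·(2M1+M2)/6=-6233/3855
seg 2: a=-4, c=M2/2=13367/5140, d=(M3−M2)/(6·2)=-25907/30840, b=Δ2−h2·(2M2+M3)/6=20501/7710
seg 3: a=5, c=M3/2=-627/257, d=(M4−M3)/(6·3)=4718/11565, b=Δ3−h3·(2M3+M4)/6=11491/3855
seg 4: a=3, c=M4/2=1583/1285, d=(M5−M4)/(6·2)=-1583/7710, b=Δ4−h4·(2M4+M5)/6=-2477/3855
t_q=27/4 → seg 3, τ=3/4; S=5+11491/3855·τ+-627/257·τ²+4718/11565·τ³=49635/8224

  seg 0: a=-1 b=-2666/3855 c=0 d=-1189/15420
  seg 1: a=-3 b=-6233/3855 c=-1189/2570 d=3149/6168
  seg 2: a=-4 b=20501/7710 c=13367/5140 d=-25907/30840
  seg 3: a=5 b=11491/3855 c=-627/257 d=4718/11565
  seg 4: a=3 b=-2477/3855 c=1583/1285 d=-1583/7710
S(27/4) = 49635/8224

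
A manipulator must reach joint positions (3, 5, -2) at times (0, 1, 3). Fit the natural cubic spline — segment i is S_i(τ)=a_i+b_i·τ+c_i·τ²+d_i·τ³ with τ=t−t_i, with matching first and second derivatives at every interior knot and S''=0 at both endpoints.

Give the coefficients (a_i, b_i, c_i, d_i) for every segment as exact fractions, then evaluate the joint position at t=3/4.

Δ: Δ0=2, Δ1=-7/2
row 1: diag=6, rhs=-33; c'=1/3, d'=-11/2
back: M1=-11/2
M: M0=0, M1=-11/2, M2=0
seg 0: a=3, c=M0/2=0, d=(M1−M0)/(6·1)=-11/12, b=Δ0−h0·(2M0+M1)/6=35/12
seg 1: a=5, c=M1/2=-11/4, d=(M2−M1)/(6·2)=11/24, b=Δ1−h1·(2M1+M2)/6=1/6
t_q=3/4 → seg 0, τ=3/4; S=3+35/12·τ+0·τ²+-11/12·τ³=1229/256

  seg 0: a=3 b=35/12 c=0 d=-11/12
  seg 1: a=5 b=1/6 c=-11/4 d=11/24
S(3/4) = 1229/256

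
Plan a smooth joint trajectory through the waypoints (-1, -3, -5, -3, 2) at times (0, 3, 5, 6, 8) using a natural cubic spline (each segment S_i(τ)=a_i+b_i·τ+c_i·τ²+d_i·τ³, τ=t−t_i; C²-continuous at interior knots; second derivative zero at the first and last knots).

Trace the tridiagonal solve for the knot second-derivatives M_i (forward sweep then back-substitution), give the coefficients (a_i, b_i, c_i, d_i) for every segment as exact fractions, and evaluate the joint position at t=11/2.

Δ: Δ0=-2/3, Δ1=-1, Δ2=2, Δ3=5/2
row 1: diag=10, rhs=-2; c'=1/5, d'=-1/5
row 2: denom=6−2·1/5=28/5; d'=(18−2·-1/5)/(28/5)=23/7
row 3: denom=6−1·5/28=163/28; d'=(3−1·23/7)/(163/28)=-8/163
back: M3=-8/163
back: M2=23/7−5/28·-8/163=537/163
back: M1=-1/5−1/5·537/163=-140/163
M: M0=0, M1=-140/163, M2=537/163, M3=-8/163, M4=0
seg 0: a=-1, c=M0/2=0, d=(M1−M0)/(6·3)=-70/1467, b=Δ0−h0·(2M0+M1)/6=-116/489
seg 1: a=-3, c=M1/2=-70/163, d=(M2−M1)/(6·2)=677/1956, b=Δ1−h1·(2M1+M2)/6=-746/489
seg 2: a=-5, c=M2/2=537/326, d=(M3−M2)/(6·1)=-545/978, b=Δ2−h2·(2M2+M3)/6=445/489
seg 3: a=-3, c=M3/2=-4/163, d=(M4−M3)/(6·2)=2/489, b=Δ3−h3·(2M3+M4)/6=2477/978
t_q=11/2 → seg 2, τ=1/2; S=-5+445/489·τ+537/326·τ²+-545/978·τ³=-10961/2608

  seg 0: a=-1 b=-116/489 c=0 d=-70/1467
  seg 1: a=-3 b=-746/489 c=-70/163 d=677/1956
  seg 2: a=-5 b=445/489 c=537/326 d=-545/978
  seg 3: a=-3 b=2477/978 c=-4/163 d=2/489
S(11/2) = -10961/2608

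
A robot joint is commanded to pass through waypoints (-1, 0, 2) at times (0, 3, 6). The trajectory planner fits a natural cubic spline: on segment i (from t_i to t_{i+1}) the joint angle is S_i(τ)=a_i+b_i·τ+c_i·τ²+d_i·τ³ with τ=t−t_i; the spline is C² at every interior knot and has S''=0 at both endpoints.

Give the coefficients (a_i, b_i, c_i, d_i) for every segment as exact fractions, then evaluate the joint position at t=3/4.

  seg 0: a=-1 b=1/4 c=0 d=1/108
  seg 1: a=0 b=1/2 c=1/12 d=-1/108
S(3/4) = -207/256

Δ: Δ0=1/3, Δ1=2/3
row 1: diag=12, rhs=2; c'=1/4, d'=1/6
back: M1=1/6
M: M0=0, M1=1/6, M2=0
seg 0: a=-1, c=M0/2=0, d=(M1−M0)/(6·3)=1/108, b=Δ0−h0·(2M0+M1)/6=1/4
seg 1: a=0, c=M1/2=1/12, d=(M2−M1)/(6·3)=-1/108, b=Δ1−h1·(2M1+M2)/6=1/2
t_q=3/4 → seg 0, τ=3/4; S=-1+1/4·τ+0·τ²+1/108·τ³=-207/256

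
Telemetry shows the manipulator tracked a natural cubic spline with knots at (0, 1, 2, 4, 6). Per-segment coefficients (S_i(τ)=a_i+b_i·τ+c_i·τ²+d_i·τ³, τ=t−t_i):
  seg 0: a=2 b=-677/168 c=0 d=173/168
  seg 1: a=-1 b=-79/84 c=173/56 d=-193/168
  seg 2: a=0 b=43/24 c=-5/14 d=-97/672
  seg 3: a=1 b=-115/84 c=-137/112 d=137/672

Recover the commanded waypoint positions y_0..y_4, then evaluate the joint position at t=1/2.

y_0 = S_0(0) = a_0 = 2
y_1 = S_1(0) = a_1 = -1
y_2 = S_2(0) = a_2 = 0
y_3 = S_3(0) = a_3 = 1
y_4 = S_3(2) = -5
t_q=1/2 is in segment 0 (τ=1/2); S_0(τ)=51/448

y_0=2 y_1=-1 y_2=0 y_3=1 y_4=-5
S(1/2) = 51/448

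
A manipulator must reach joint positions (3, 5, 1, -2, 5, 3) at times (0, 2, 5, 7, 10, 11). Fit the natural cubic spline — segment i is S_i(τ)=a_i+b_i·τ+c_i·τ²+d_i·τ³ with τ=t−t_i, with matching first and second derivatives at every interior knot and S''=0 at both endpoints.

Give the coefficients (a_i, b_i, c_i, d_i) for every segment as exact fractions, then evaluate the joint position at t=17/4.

Δ: Δ0=1, Δ1=-4/3, Δ2=-3/2, Δ3=7/3, Δ4=-2
row 1: diag=10, rhs=-14; c'=3/10, d'=-7/5
row 2: denom=10−3·3/10=91/10; d'=(-1−3·-7/5)/(91/10)=32/91
row 3: denom=10−2·20/91=870/91; d'=(23−2·32/91)/(870/91)=2029/870
row 4: denom=8−3·91/290=2047/290; d'=(-26−3·2029/870)/(2047/290)=-9569/2047
back: M4=-9569/2047
back: M3=2029/870−91/290·-9569/2047=23330/6141
back: M2=32/91−20/91·23330/6141=-2968/6141
back: M1=-7/5−3/10·-2968/6141=-2569/2047
M: M0=0, M1=-2569/2047, M2=-2968/6141, M3=23330/6141, M4=-9569/2047, M5=0
seg 0: a=3, c=M0/2=0, d=(M1−M0)/(6·2)=-2569/24564, b=Δ0−h0·(2M0+M1)/6=8710/6141
seg 1: a=5, c=M1/2=-2569/4094, d=(M2−M1)/(6·3)=4739/110538, b=Δ1−h1·(2M1+M2)/6=1003/6141
seg 2: a=1, c=M2/2=-1484/6141, d=(M3−M2)/(6·2)=1461/4094, b=Δ2−h2·(2M2+M3)/6=-30019/12282
seg 3: a=-2, c=M3/2=11665/6141, d=(M4−M3)/(6·3)=-52037/110538, b=Δ3−h3·(2M3+M4)/6=10705/12282
seg 4: a=5, c=M4/2=-9569/4094, d=(M5−M4)/(6·1)=9569/12282, b=Δ4−h4·(2M4+M5)/6=-2713/6141
t_q=17/4 → seg 1, τ=9/4; S=5+1003/6141·τ+-2569/4094·τ²+4739/110538·τ³=701965/262016

  seg 0: a=3 b=8710/6141 c=0 d=-2569/24564
  seg 1: a=5 b=1003/6141 c=-2569/4094 d=4739/110538
  seg 2: a=1 b=-30019/12282 c=-1484/6141 d=1461/4094
  seg 3: a=-2 b=10705/12282 c=11665/6141 d=-52037/110538
  seg 4: a=5 b=-2713/6141 c=-9569/4094 d=9569/12282
S(17/4) = 701965/262016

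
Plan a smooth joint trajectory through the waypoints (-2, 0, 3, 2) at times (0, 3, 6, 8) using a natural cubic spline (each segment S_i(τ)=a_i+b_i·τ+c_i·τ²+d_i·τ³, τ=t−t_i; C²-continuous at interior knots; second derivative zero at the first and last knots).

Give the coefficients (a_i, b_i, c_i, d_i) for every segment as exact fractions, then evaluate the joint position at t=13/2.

  seg 0: a=-2 b=101/222 c=0 d=47/1998
  seg 1: a=0 b=121/111 c=47/222 d=-161/1998
  seg 2: a=3 b=41/222 c=-19/37 d=19/222
S(13/2) = 1761/592

Δ: Δ0=2/3, Δ1=1, Δ2=-1/2
row 1: diag=12, rhs=2; c'=1/4, d'=1/6
row 2: denom=10−3·1/4=37/4; d'=(-9−3·1/6)/(37/4)=-38/37
back: M2=-38/37
back: M1=1/6−1/4·-38/37=47/111
M: M0=0, M1=47/111, M2=-38/37, M3=0
seg 0: a=-2, c=M0/2=0, d=(M1−M0)/(6·3)=47/1998, b=Δ0−h0·(2M0+M1)/6=101/222
seg 1: a=0, c=M1/2=47/222, d=(M2−M1)/(6·3)=-161/1998, b=Δ1−h1·(2M1+M2)/6=121/111
seg 2: a=3, c=M2/2=-19/37, d=(M3−M2)/(6·2)=19/222, b=Δ2−h2·(2M2+M3)/6=41/222
t_q=13/2 → seg 2, τ=1/2; S=3+41/222·τ+-19/37·τ²+19/222·τ³=1761/592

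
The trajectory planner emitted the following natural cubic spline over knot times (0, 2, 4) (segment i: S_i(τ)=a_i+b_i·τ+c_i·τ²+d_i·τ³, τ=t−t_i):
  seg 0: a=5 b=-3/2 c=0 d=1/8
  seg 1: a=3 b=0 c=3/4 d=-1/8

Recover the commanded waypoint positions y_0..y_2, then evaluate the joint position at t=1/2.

y_0 = S_0(0) = a_0 = 5
y_1 = S_1(0) = a_1 = 3
y_2 = S_1(2) = 5
t_q=1/2 is in segment 0 (τ=1/2); S_0(τ)=273/64

y_0=5 y_1=3 y_2=5
S(1/2) = 273/64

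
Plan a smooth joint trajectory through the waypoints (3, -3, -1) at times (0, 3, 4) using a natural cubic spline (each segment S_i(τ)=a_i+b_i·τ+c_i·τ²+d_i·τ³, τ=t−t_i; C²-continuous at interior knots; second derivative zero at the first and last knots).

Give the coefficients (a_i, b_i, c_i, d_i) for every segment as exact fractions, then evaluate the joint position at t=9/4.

Δ: Δ0=-2, Δ1=2
row 1: diag=8, rhs=24; c'=1/8, d'=3
back: M1=3
M: M0=0, M1=3, M2=0
seg 0: a=3, c=M0/2=0, d=(M1−M0)/(6·3)=1/6, b=Δ0−h0·(2M0+M1)/6=-7/2
seg 1: a=-3, c=M1/2=3/2, d=(M2−M1)/(6·1)=-1/2, b=Δ1−h1·(2M1+M2)/6=1
t_q=9/4 → seg 0, τ=9/4; S=3+-7/2·τ+0·τ²+1/6·τ³=-381/128

  seg 0: a=3 b=-7/2 c=0 d=1/6
  seg 1: a=-3 b=1 c=3/2 d=-1/2
S(9/4) = -381/128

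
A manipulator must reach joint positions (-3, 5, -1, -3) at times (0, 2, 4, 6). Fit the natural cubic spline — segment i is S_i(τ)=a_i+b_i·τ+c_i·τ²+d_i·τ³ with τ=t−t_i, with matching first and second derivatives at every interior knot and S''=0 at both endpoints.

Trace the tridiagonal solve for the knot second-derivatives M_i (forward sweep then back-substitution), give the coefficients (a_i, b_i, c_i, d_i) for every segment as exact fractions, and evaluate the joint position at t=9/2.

Δ: Δ0=4, Δ1=-3, Δ2=-1
row 1: diag=8, rhs=-42; c'=1/4, d'=-21/4
row 2: denom=8−2·1/4=15/2; d'=(12−2·-21/4)/(15/2)=3
back: M2=3
back: M1=-21/4−1/4·3=-6
M: M0=0, M1=-6, M2=3, M3=0
seg 0: a=-3, c=M0/2=0, d=(M1−M0)/(6·2)=-1/2, b=Δ0−h0·(2M0+M1)/6=6
seg 1: a=5, c=M1/2=-3, d=(M2−M1)/(6·2)=3/4, b=Δ1−h1·(2M1+M2)/6=0
seg 2: a=-1, c=M2/2=3/2, d=(M3−M2)/(6·2)=-1/4, b=Δ2−h2·(2M2+M3)/6=-3
t_q=9/2 → seg 2, τ=1/2; S=-1+-3·τ+3/2·τ²+-1/4·τ³=-69/32

  seg 0: a=-3 b=6 c=0 d=-1/2
  seg 1: a=5 b=0 c=-3 d=3/4
  seg 2: a=-1 b=-3 c=3/2 d=-1/4
S(9/2) = -69/32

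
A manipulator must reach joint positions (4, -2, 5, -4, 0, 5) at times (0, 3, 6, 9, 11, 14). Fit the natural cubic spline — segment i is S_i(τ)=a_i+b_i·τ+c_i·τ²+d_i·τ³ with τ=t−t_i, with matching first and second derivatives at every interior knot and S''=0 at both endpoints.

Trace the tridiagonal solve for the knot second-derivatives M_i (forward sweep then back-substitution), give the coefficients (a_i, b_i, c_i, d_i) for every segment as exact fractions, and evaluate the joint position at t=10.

  seg 0: a=4 b=-2419/660 c=0 d=1099/5940
  seg 1: a=-2 b=439/330 c=1099/660 d=-527/1188
  seg 2: a=5 b=-433/660 c=-128/55 d=3061/5940
  seg 3: a=-4 b=-233/330 c=305/132 d=-79/165
  seg 4: a=0 b=307/110 c=-371/660 d=371/5940
S(10) = -1897/660

Δ: Δ0=-2, Δ1=7/3, Δ2=-3, Δ3=2, Δ4=5/3
row 1: diag=12, rhs=26; c'=1/4, d'=13/6
row 2: denom=12−3·1/4=45/4; d'=(-32−3·13/6)/(45/4)=-154/45
row 3: denom=10−3·4/15=46/5; d'=(30−3·-154/45)/(46/5)=302/69
row 4: denom=10−2·5/23=220/23; d'=(-2−2·302/69)/(220/23)=-371/330
back: M4=-371/330
back: M3=302/69−5/23·-371/330=305/66
back: M2=-154/45−4/15·305/66=-256/55
back: M1=13/6−1/4·-256/55=1099/330
M: M0=0, M1=1099/330, M2=-256/55, M3=305/66, M4=-371/330, M5=0
seg 0: a=4, c=M0/2=0, d=(M1−M0)/(6·3)=1099/5940, b=Δ0−h0·(2M0+M1)/6=-2419/660
seg 1: a=-2, c=M1/2=1099/660, d=(M2−M1)/(6·3)=-527/1188, b=Δ1−h1·(2M1+M2)/6=439/330
seg 2: a=5, c=M2/2=-128/55, d=(M3−M2)/(6·3)=3061/5940, b=Δ2−h2·(2M2+M3)/6=-433/660
seg 3: a=-4, c=M3/2=305/132, d=(M4−M3)/(6·2)=-79/165, b=Δ3−h3·(2M3+M4)/6=-233/330
seg 4: a=0, c=M4/2=-371/660, d=(M5−M4)/(6·3)=371/5940, b=Δ4−h4·(2M4+M5)/6=307/110
t_q=10 → seg 3, τ=1; S=-4+-233/330·τ+305/132·τ²+-79/165·τ³=-1897/660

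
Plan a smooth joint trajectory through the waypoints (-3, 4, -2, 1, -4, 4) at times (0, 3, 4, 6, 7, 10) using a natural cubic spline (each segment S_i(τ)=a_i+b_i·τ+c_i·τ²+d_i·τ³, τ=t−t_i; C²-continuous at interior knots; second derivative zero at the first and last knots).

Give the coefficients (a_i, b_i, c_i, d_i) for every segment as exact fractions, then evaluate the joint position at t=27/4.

Δ: Δ0=7/3, Δ1=-6, Δ2=3/2, Δ3=-5, Δ4=8/3
row 1: diag=8, rhs=-50; c'=1/8, d'=-25/4
row 2: denom=6−1·1/8=47/8; d'=(45−1·-25/4)/(47/8)=410/47
row 3: denom=6−2·16/47=250/47; d'=(-39−2·410/47)/(250/47)=-2653/250
row 4: denom=8−1·47/250=1953/250; d'=(46−1·-2653/250)/(1953/250)=14153/1953
back: M4=14153/1953
back: M3=-2653/250−47/250·14153/1953=-23386/1953
back: M2=410/47−16/47·-23386/1953=24998/1953
back: M1=-25/4−1/8·24998/1953=-15331/1953
M: M0=0, M1=-15331/1953, M2=24998/1953, M3=-23386/1953, M4=14153/1953, M5=0
seg 0: a=-3, c=M0/2=0, d=(M1−M0)/(6·3)=-15331/35154, b=Δ0−h0·(2M0+M1)/6=24445/3906
seg 1: a=4, c=M1/2=-15331/3906, d=(M2−M1)/(6·1)=4481/1302, b=Δ1−h1·(2M1+M2)/6=-10774/1953
seg 2: a=-2, c=M2/2=12499/1953, d=(M3−M2)/(6·2)=-64/31, b=Δ2−h2·(2M2+M3)/6=-11881/3906
seg 3: a=1, c=M3/2=-11693/1953, d=(M4−M3)/(6·1)=4171/1302, b=Δ3−h3·(2M3+M4)/6=-8657/3906
seg 4: a=-4, c=M4/2=14153/3906, d=(M5−M4)/(6·3)=-14153/35154, b=Δ4−h4·(2M4+M5)/6=-8945/1953
t_q=27/4 → seg 3, τ=3/4; S=1+-8657/3906·τ+-11693/1953·τ²+4171/1302·τ³=-223199/83328

  seg 0: a=-3 b=24445/3906 c=0 d=-15331/35154
  seg 1: a=4 b=-10774/1953 c=-15331/3906 d=4481/1302
  seg 2: a=-2 b=-11881/3906 c=12499/1953 d=-64/31
  seg 3: a=1 b=-8657/3906 c=-11693/1953 d=4171/1302
  seg 4: a=-4 b=-8945/1953 c=14153/3906 d=-14153/35154
S(27/4) = -223199/83328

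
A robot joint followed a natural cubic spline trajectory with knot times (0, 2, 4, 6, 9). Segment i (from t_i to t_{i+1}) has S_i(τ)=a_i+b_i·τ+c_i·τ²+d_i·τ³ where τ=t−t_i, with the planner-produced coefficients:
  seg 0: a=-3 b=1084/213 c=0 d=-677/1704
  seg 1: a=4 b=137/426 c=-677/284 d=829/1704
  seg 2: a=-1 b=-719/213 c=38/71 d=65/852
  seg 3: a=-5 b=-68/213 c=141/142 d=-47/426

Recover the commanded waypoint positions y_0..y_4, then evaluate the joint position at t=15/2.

y_0 = S_0(0) = a_0 = -3
y_1 = S_1(0) = a_1 = 4
y_2 = S_2(0) = a_2 = -1
y_3 = S_3(0) = a_3 = -5
y_4 = S_3(3) = 0
t_q=15/2 is in segment 3 (τ=3/2); S_3(τ)=-4109/1136

y_0=-3 y_1=4 y_2=-1 y_3=-5 y_4=0
S(15/2) = -4109/1136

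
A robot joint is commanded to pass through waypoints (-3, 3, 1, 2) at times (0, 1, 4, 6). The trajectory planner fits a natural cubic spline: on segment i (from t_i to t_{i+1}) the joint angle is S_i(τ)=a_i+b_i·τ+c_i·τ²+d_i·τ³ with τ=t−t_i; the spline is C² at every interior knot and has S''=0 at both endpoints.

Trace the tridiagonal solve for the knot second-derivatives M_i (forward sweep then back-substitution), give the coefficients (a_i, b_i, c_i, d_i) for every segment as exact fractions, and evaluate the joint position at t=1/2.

  seg 0: a=-3 b=2977/426 c=0 d=-421/426
  seg 1: a=3 b=857/213 c=-421/142 d=199/426
  seg 2: a=1 b=-491/426 c=88/71 d=-44/213
S(1/2) = 421/1136

Δ: Δ0=6, Δ1=-2/3, Δ2=1/2
row 1: diag=8, rhs=-40; c'=3/8, d'=-5
row 2: denom=10−3·3/8=71/8; d'=(7−3·-5)/(71/8)=176/71
back: M2=176/71
back: M1=-5−3/8·176/71=-421/71
M: M0=0, M1=-421/71, M2=176/71, M3=0
seg 0: a=-3, c=M0/2=0, d=(M1−M0)/(6·1)=-421/426, b=Δ0−h0·(2M0+M1)/6=2977/426
seg 1: a=3, c=M1/2=-421/142, d=(M2−M1)/(6·3)=199/426, b=Δ1−h1·(2M1+M2)/6=857/213
seg 2: a=1, c=M2/2=88/71, d=(M3−M2)/(6·2)=-44/213, b=Δ2−h2·(2M2+M3)/6=-491/426
t_q=1/2 → seg 0, τ=1/2; S=-3+2977/426·τ+0·τ²+-421/426·τ³=421/1136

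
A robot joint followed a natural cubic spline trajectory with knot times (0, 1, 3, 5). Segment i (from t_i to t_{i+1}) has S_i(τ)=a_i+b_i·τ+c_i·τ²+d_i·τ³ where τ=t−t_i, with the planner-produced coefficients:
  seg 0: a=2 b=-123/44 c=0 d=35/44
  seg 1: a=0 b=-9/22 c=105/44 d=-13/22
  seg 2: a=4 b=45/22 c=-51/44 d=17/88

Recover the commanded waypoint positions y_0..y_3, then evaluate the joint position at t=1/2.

y_0 = S_0(0) = a_0 = 2
y_1 = S_1(0) = a_1 = 0
y_2 = S_2(0) = a_2 = 4
y_3 = S_2(2) = 5
t_q=1/2 is in segment 0 (τ=1/2); S_0(τ)=247/352

y_0=2 y_1=0 y_2=4 y_3=5
S(1/2) = 247/352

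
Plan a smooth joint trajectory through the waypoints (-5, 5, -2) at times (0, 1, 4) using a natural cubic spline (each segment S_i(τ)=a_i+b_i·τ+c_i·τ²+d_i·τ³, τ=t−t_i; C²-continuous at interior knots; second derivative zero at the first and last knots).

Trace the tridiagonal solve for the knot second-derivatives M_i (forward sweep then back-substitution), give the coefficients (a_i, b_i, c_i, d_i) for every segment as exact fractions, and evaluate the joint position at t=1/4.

Δ: Δ0=10, Δ1=-7/3
row 1: diag=8, rhs=-74; c'=3/8, d'=-37/4
back: M1=-37/4
M: M0=0, M1=-37/4, M2=0
seg 0: a=-5, c=M0/2=0, d=(M1−M0)/(6·1)=-37/24, b=Δ0−h0·(2M0+M1)/6=277/24
seg 1: a=5, c=M1/2=-37/8, d=(M2−M1)/(6·3)=37/72, b=Δ1−h1·(2M1+M2)/6=83/12
t_q=1/4 → seg 0, τ=1/4; S=-5+277/24·τ+0·τ²+-37/24·τ³=-1095/512

  seg 0: a=-5 b=277/24 c=0 d=-37/24
  seg 1: a=5 b=83/12 c=-37/8 d=37/72
S(1/4) = -1095/512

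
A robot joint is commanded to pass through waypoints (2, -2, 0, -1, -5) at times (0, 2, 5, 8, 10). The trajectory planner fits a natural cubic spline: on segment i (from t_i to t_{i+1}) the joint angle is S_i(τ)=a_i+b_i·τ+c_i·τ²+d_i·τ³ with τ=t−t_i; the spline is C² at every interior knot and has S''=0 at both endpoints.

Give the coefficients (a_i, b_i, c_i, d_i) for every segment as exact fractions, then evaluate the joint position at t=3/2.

  seg 0: a=2 b=-1331/510 c=0 d=311/2040
  seg 1: a=-2 b=-199/255 c=311/340 d=-49/340
  seg 2: a=0 b=49/60 c=-13/34 d=-1/3060
  seg 3: a=-1 b=-379/255 c=-131/340 d=131/2040
S(3/2) = -7617/5440

Δ: Δ0=-2, Δ1=2/3, Δ2=-1/3, Δ3=-2
row 1: diag=10, rhs=16; c'=3/10, d'=8/5
row 2: denom=12−3·3/10=111/10; d'=(-6−3·8/5)/(111/10)=-36/37
row 3: denom=10−3·10/37=340/37; d'=(-10−3·-36/37)/(340/37)=-131/170
back: M3=-131/170
back: M2=-36/37−10/37·-131/170=-13/17
back: M1=8/5−3/10·-13/17=311/170
M: M0=0, M1=311/170, M2=-13/17, M3=-131/170, M4=0
seg 0: a=2, c=M0/2=0, d=(M1−M0)/(6·2)=311/2040, b=Δ0−h0·(2M0+M1)/6=-1331/510
seg 1: a=-2, c=M1/2=311/340, d=(M2−M1)/(6·3)=-49/340, b=Δ1−h1·(2M1+M2)/6=-199/255
seg 2: a=0, c=M2/2=-13/34, d=(M3−M2)/(6·3)=-1/3060, b=Δ2−h2·(2M2+M3)/6=49/60
seg 3: a=-1, c=M3/2=-131/340, d=(M4−M3)/(6·2)=131/2040, b=Δ3−h3·(2M3+M4)/6=-379/255
t_q=3/2 → seg 0, τ=3/2; S=2+-1331/510·τ+0·τ²+311/2040·τ³=-7617/5440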